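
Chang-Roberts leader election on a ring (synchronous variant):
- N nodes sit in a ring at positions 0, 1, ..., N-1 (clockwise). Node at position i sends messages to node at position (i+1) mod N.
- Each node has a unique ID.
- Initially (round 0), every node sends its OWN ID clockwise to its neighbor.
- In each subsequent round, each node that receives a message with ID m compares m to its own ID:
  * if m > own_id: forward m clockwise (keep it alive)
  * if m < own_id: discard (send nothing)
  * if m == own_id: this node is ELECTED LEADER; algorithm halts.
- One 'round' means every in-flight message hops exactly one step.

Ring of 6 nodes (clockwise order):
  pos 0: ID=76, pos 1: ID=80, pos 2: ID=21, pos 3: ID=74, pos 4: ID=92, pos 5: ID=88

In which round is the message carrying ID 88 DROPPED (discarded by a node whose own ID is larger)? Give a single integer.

Round 1: pos1(id80) recv 76: drop; pos2(id21) recv 80: fwd; pos3(id74) recv 21: drop; pos4(id92) recv 74: drop; pos5(id88) recv 92: fwd; pos0(id76) recv 88: fwd
Round 2: pos3(id74) recv 80: fwd; pos0(id76) recv 92: fwd; pos1(id80) recv 88: fwd
Round 3: pos4(id92) recv 80: drop; pos1(id80) recv 92: fwd; pos2(id21) recv 88: fwd
Round 4: pos2(id21) recv 92: fwd; pos3(id74) recv 88: fwd
Round 5: pos3(id74) recv 92: fwd; pos4(id92) recv 88: drop
Round 6: pos4(id92) recv 92: ELECTED
Message ID 88 originates at pos 5; dropped at pos 4 in round 5

Answer: 5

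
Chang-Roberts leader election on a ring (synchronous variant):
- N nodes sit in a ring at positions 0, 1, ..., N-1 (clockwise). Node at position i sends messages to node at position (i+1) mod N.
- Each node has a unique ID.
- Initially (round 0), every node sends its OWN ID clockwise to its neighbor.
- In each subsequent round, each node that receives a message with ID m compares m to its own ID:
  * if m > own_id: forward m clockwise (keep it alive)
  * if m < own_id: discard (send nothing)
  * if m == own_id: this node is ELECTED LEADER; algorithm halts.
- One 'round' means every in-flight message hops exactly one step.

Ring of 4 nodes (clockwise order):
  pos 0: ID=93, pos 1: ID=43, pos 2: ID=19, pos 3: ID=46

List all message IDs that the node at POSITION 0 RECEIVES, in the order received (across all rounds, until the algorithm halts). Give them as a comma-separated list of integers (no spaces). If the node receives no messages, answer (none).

Round 1: pos1(id43) recv 93: fwd; pos2(id19) recv 43: fwd; pos3(id46) recv 19: drop; pos0(id93) recv 46: drop
Round 2: pos2(id19) recv 93: fwd; pos3(id46) recv 43: drop
Round 3: pos3(id46) recv 93: fwd
Round 4: pos0(id93) recv 93: ELECTED

Answer: 46,93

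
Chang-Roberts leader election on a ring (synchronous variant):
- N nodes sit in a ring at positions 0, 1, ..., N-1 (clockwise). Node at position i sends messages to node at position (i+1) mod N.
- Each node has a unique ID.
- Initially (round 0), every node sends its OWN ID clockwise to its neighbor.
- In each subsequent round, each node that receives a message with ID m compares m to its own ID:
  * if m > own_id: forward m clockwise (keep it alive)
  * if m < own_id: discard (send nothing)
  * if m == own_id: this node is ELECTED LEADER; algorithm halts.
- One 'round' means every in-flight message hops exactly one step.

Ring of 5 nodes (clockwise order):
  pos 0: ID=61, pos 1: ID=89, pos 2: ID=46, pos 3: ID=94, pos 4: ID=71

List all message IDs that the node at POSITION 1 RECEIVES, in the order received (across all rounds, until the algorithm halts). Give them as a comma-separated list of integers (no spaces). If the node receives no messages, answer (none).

Answer: 61,71,94

Derivation:
Round 1: pos1(id89) recv 61: drop; pos2(id46) recv 89: fwd; pos3(id94) recv 46: drop; pos4(id71) recv 94: fwd; pos0(id61) recv 71: fwd
Round 2: pos3(id94) recv 89: drop; pos0(id61) recv 94: fwd; pos1(id89) recv 71: drop
Round 3: pos1(id89) recv 94: fwd
Round 4: pos2(id46) recv 94: fwd
Round 5: pos3(id94) recv 94: ELECTED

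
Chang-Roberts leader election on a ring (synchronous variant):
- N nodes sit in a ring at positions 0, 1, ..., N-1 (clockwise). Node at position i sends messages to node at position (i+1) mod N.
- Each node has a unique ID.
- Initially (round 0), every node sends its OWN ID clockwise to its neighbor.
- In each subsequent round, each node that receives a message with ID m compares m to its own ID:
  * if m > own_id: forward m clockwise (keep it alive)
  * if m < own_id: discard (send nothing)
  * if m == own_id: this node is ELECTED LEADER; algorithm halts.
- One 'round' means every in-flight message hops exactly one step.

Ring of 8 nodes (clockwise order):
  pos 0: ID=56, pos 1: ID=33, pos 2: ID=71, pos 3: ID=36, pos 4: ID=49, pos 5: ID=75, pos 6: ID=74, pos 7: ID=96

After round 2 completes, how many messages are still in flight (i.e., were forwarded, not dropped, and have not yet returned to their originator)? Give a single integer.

Round 1: pos1(id33) recv 56: fwd; pos2(id71) recv 33: drop; pos3(id36) recv 71: fwd; pos4(id49) recv 36: drop; pos5(id75) recv 49: drop; pos6(id74) recv 75: fwd; pos7(id96) recv 74: drop; pos0(id56) recv 96: fwd
Round 2: pos2(id71) recv 56: drop; pos4(id49) recv 71: fwd; pos7(id96) recv 75: drop; pos1(id33) recv 96: fwd
After round 2: 2 messages still in flight

Answer: 2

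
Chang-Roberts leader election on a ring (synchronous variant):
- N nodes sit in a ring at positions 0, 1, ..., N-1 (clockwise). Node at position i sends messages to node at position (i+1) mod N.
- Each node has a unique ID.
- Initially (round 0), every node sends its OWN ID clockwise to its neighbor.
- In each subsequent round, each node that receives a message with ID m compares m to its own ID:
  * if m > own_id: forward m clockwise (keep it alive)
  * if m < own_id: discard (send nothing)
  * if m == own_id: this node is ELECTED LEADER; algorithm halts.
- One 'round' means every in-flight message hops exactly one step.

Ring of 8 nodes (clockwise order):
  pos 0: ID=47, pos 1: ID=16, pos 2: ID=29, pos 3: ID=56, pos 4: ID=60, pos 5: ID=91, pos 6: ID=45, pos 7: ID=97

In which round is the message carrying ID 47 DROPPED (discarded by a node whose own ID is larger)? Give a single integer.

Round 1: pos1(id16) recv 47: fwd; pos2(id29) recv 16: drop; pos3(id56) recv 29: drop; pos4(id60) recv 56: drop; pos5(id91) recv 60: drop; pos6(id45) recv 91: fwd; pos7(id97) recv 45: drop; pos0(id47) recv 97: fwd
Round 2: pos2(id29) recv 47: fwd; pos7(id97) recv 91: drop; pos1(id16) recv 97: fwd
Round 3: pos3(id56) recv 47: drop; pos2(id29) recv 97: fwd
Round 4: pos3(id56) recv 97: fwd
Round 5: pos4(id60) recv 97: fwd
Round 6: pos5(id91) recv 97: fwd
Round 7: pos6(id45) recv 97: fwd
Round 8: pos7(id97) recv 97: ELECTED
Message ID 47 originates at pos 0; dropped at pos 3 in round 3

Answer: 3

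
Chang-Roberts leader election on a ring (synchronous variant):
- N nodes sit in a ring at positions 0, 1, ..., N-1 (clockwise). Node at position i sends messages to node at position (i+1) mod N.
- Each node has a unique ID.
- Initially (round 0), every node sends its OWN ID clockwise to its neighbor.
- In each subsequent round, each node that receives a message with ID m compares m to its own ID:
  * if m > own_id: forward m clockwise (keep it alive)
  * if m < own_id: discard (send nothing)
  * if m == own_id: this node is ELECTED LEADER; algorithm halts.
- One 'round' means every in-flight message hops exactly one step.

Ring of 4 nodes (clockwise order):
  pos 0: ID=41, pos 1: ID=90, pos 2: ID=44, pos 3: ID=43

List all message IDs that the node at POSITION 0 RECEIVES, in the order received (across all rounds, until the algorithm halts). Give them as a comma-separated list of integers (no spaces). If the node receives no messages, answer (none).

Round 1: pos1(id90) recv 41: drop; pos2(id44) recv 90: fwd; pos3(id43) recv 44: fwd; pos0(id41) recv 43: fwd
Round 2: pos3(id43) recv 90: fwd; pos0(id41) recv 44: fwd; pos1(id90) recv 43: drop
Round 3: pos0(id41) recv 90: fwd; pos1(id90) recv 44: drop
Round 4: pos1(id90) recv 90: ELECTED

Answer: 43,44,90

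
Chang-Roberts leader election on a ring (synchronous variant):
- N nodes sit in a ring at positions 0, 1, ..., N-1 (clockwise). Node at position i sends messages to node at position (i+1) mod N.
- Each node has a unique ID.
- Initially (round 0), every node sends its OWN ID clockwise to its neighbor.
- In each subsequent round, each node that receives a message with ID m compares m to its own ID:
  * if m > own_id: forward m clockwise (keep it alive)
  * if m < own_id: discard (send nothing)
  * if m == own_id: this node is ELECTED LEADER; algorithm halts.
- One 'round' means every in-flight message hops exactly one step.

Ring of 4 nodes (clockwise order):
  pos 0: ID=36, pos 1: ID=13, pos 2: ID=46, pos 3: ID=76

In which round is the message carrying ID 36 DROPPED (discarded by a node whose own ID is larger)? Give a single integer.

Round 1: pos1(id13) recv 36: fwd; pos2(id46) recv 13: drop; pos3(id76) recv 46: drop; pos0(id36) recv 76: fwd
Round 2: pos2(id46) recv 36: drop; pos1(id13) recv 76: fwd
Round 3: pos2(id46) recv 76: fwd
Round 4: pos3(id76) recv 76: ELECTED
Message ID 36 originates at pos 0; dropped at pos 2 in round 2

Answer: 2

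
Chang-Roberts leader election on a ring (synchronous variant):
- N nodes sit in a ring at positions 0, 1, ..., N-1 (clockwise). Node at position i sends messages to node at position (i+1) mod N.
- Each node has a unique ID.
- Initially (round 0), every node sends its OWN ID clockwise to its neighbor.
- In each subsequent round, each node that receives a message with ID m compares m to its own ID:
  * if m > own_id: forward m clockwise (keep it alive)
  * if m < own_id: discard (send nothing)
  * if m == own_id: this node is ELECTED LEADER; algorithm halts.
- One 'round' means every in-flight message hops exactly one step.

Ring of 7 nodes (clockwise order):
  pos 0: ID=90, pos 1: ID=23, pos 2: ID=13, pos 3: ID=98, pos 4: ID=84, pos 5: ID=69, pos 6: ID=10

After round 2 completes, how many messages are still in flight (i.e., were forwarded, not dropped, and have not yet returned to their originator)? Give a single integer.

Round 1: pos1(id23) recv 90: fwd; pos2(id13) recv 23: fwd; pos3(id98) recv 13: drop; pos4(id84) recv 98: fwd; pos5(id69) recv 84: fwd; pos6(id10) recv 69: fwd; pos0(id90) recv 10: drop
Round 2: pos2(id13) recv 90: fwd; pos3(id98) recv 23: drop; pos5(id69) recv 98: fwd; pos6(id10) recv 84: fwd; pos0(id90) recv 69: drop
After round 2: 3 messages still in flight

Answer: 3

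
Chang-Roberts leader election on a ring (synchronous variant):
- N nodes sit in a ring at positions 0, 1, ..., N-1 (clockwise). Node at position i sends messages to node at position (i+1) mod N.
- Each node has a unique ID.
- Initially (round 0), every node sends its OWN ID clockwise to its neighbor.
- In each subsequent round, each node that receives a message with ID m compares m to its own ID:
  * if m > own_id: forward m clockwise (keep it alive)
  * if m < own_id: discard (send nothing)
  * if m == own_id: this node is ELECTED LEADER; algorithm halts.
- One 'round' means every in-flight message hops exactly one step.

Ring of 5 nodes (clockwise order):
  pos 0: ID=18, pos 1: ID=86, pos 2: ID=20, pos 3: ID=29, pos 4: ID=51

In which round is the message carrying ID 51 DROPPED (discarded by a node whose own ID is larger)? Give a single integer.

Answer: 2

Derivation:
Round 1: pos1(id86) recv 18: drop; pos2(id20) recv 86: fwd; pos3(id29) recv 20: drop; pos4(id51) recv 29: drop; pos0(id18) recv 51: fwd
Round 2: pos3(id29) recv 86: fwd; pos1(id86) recv 51: drop
Round 3: pos4(id51) recv 86: fwd
Round 4: pos0(id18) recv 86: fwd
Round 5: pos1(id86) recv 86: ELECTED
Message ID 51 originates at pos 4; dropped at pos 1 in round 2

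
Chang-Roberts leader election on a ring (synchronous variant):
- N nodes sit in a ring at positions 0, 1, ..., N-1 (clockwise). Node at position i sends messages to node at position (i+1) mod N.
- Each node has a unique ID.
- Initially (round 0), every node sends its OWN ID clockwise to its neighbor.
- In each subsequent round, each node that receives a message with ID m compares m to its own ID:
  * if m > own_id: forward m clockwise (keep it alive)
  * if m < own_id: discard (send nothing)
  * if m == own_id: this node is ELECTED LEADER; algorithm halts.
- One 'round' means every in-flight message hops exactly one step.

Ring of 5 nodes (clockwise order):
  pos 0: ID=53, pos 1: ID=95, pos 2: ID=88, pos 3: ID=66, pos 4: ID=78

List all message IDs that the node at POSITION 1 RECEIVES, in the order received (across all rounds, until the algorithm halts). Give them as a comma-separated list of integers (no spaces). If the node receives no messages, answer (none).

Round 1: pos1(id95) recv 53: drop; pos2(id88) recv 95: fwd; pos3(id66) recv 88: fwd; pos4(id78) recv 66: drop; pos0(id53) recv 78: fwd
Round 2: pos3(id66) recv 95: fwd; pos4(id78) recv 88: fwd; pos1(id95) recv 78: drop
Round 3: pos4(id78) recv 95: fwd; pos0(id53) recv 88: fwd
Round 4: pos0(id53) recv 95: fwd; pos1(id95) recv 88: drop
Round 5: pos1(id95) recv 95: ELECTED

Answer: 53,78,88,95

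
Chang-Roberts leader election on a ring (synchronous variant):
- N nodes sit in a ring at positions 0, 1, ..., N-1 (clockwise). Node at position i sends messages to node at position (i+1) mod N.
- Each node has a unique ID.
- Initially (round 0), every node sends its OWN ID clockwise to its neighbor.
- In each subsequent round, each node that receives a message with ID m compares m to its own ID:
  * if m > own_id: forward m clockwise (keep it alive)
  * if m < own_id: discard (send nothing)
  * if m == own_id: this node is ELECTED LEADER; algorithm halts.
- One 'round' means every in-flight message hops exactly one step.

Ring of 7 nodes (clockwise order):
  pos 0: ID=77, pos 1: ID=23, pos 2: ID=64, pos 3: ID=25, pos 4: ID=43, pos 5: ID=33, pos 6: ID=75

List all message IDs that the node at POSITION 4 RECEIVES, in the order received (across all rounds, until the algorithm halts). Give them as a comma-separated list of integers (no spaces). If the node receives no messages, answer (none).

Answer: 25,64,77

Derivation:
Round 1: pos1(id23) recv 77: fwd; pos2(id64) recv 23: drop; pos3(id25) recv 64: fwd; pos4(id43) recv 25: drop; pos5(id33) recv 43: fwd; pos6(id75) recv 33: drop; pos0(id77) recv 75: drop
Round 2: pos2(id64) recv 77: fwd; pos4(id43) recv 64: fwd; pos6(id75) recv 43: drop
Round 3: pos3(id25) recv 77: fwd; pos5(id33) recv 64: fwd
Round 4: pos4(id43) recv 77: fwd; pos6(id75) recv 64: drop
Round 5: pos5(id33) recv 77: fwd
Round 6: pos6(id75) recv 77: fwd
Round 7: pos0(id77) recv 77: ELECTED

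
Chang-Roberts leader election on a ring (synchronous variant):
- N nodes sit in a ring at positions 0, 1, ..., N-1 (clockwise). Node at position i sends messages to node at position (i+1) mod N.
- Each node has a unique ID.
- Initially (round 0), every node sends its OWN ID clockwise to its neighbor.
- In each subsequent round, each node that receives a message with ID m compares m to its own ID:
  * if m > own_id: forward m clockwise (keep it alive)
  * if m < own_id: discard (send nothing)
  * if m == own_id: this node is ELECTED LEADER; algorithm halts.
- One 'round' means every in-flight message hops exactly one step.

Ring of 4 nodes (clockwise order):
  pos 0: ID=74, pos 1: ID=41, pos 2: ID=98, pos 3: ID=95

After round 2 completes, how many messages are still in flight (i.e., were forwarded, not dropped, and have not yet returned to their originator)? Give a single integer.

Answer: 2

Derivation:
Round 1: pos1(id41) recv 74: fwd; pos2(id98) recv 41: drop; pos3(id95) recv 98: fwd; pos0(id74) recv 95: fwd
Round 2: pos2(id98) recv 74: drop; pos0(id74) recv 98: fwd; pos1(id41) recv 95: fwd
After round 2: 2 messages still in flight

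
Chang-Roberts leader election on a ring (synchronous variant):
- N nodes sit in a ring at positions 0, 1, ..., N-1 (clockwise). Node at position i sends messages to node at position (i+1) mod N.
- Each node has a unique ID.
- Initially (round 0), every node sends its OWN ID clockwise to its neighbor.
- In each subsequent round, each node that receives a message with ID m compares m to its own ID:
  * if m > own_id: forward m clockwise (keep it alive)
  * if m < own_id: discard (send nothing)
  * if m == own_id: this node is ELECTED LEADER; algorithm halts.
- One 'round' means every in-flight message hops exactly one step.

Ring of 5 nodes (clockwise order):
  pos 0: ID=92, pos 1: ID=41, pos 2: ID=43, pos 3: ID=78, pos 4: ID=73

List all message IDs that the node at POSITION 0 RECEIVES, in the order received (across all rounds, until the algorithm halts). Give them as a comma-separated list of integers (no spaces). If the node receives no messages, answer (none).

Answer: 73,78,92

Derivation:
Round 1: pos1(id41) recv 92: fwd; pos2(id43) recv 41: drop; pos3(id78) recv 43: drop; pos4(id73) recv 78: fwd; pos0(id92) recv 73: drop
Round 2: pos2(id43) recv 92: fwd; pos0(id92) recv 78: drop
Round 3: pos3(id78) recv 92: fwd
Round 4: pos4(id73) recv 92: fwd
Round 5: pos0(id92) recv 92: ELECTED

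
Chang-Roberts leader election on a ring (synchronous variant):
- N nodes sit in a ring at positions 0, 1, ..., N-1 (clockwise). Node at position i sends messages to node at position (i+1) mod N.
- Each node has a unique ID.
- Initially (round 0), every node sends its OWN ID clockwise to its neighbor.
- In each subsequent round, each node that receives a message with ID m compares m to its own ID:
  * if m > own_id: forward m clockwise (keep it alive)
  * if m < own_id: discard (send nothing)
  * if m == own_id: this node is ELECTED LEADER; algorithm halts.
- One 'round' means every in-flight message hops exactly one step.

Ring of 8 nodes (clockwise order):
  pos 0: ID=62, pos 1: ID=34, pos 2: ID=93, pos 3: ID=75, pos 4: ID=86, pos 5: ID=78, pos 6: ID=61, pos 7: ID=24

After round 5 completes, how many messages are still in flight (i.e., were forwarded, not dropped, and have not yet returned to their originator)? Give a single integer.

Round 1: pos1(id34) recv 62: fwd; pos2(id93) recv 34: drop; pos3(id75) recv 93: fwd; pos4(id86) recv 75: drop; pos5(id78) recv 86: fwd; pos6(id61) recv 78: fwd; pos7(id24) recv 61: fwd; pos0(id62) recv 24: drop
Round 2: pos2(id93) recv 62: drop; pos4(id86) recv 93: fwd; pos6(id61) recv 86: fwd; pos7(id24) recv 78: fwd; pos0(id62) recv 61: drop
Round 3: pos5(id78) recv 93: fwd; pos7(id24) recv 86: fwd; pos0(id62) recv 78: fwd
Round 4: pos6(id61) recv 93: fwd; pos0(id62) recv 86: fwd; pos1(id34) recv 78: fwd
Round 5: pos7(id24) recv 93: fwd; pos1(id34) recv 86: fwd; pos2(id93) recv 78: drop
After round 5: 2 messages still in flight

Answer: 2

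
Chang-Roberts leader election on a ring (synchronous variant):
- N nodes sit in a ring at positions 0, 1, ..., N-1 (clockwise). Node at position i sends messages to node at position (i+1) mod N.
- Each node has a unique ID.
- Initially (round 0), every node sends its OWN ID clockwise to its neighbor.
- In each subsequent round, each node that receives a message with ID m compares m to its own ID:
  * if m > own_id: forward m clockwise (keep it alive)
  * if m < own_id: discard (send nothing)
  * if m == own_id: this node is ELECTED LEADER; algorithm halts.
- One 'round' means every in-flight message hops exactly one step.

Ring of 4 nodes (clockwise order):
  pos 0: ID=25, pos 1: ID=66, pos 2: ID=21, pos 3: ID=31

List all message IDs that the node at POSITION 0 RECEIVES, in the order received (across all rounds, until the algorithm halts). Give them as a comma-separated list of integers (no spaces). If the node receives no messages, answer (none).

Answer: 31,66

Derivation:
Round 1: pos1(id66) recv 25: drop; pos2(id21) recv 66: fwd; pos3(id31) recv 21: drop; pos0(id25) recv 31: fwd
Round 2: pos3(id31) recv 66: fwd; pos1(id66) recv 31: drop
Round 3: pos0(id25) recv 66: fwd
Round 4: pos1(id66) recv 66: ELECTED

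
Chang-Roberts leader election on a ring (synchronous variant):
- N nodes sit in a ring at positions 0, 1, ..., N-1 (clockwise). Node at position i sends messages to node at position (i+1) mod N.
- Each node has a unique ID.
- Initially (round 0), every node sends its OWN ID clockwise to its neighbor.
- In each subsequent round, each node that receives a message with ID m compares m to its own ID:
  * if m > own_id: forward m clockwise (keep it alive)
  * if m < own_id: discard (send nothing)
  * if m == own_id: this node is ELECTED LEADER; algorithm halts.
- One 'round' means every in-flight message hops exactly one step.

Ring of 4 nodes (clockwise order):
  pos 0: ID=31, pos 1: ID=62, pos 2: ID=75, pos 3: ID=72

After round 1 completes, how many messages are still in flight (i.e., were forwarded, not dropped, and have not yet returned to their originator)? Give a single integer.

Answer: 2

Derivation:
Round 1: pos1(id62) recv 31: drop; pos2(id75) recv 62: drop; pos3(id72) recv 75: fwd; pos0(id31) recv 72: fwd
After round 1: 2 messages still in flight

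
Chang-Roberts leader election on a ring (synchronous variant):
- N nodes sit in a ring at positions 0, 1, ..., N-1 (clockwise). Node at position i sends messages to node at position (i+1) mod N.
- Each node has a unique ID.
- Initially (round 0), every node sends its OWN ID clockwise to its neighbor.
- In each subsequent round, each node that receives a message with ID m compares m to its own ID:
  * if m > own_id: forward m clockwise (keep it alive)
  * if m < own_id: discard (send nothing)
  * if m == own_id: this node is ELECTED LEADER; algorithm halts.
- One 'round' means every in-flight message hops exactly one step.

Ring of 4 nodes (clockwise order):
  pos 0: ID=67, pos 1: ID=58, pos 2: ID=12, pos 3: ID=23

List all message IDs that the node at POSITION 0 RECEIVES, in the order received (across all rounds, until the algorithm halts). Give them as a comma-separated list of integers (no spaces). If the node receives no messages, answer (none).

Round 1: pos1(id58) recv 67: fwd; pos2(id12) recv 58: fwd; pos3(id23) recv 12: drop; pos0(id67) recv 23: drop
Round 2: pos2(id12) recv 67: fwd; pos3(id23) recv 58: fwd
Round 3: pos3(id23) recv 67: fwd; pos0(id67) recv 58: drop
Round 4: pos0(id67) recv 67: ELECTED

Answer: 23,58,67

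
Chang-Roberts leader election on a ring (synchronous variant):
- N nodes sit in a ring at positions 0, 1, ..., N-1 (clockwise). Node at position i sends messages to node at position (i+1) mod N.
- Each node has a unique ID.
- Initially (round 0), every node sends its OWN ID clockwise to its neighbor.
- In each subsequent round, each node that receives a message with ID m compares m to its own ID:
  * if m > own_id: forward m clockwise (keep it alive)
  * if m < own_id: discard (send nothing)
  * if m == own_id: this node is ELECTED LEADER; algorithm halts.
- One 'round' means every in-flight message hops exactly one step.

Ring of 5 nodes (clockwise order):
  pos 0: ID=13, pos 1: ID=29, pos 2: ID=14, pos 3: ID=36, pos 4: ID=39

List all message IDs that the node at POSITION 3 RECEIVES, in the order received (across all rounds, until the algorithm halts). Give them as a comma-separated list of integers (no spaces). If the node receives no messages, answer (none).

Answer: 14,29,39

Derivation:
Round 1: pos1(id29) recv 13: drop; pos2(id14) recv 29: fwd; pos3(id36) recv 14: drop; pos4(id39) recv 36: drop; pos0(id13) recv 39: fwd
Round 2: pos3(id36) recv 29: drop; pos1(id29) recv 39: fwd
Round 3: pos2(id14) recv 39: fwd
Round 4: pos3(id36) recv 39: fwd
Round 5: pos4(id39) recv 39: ELECTED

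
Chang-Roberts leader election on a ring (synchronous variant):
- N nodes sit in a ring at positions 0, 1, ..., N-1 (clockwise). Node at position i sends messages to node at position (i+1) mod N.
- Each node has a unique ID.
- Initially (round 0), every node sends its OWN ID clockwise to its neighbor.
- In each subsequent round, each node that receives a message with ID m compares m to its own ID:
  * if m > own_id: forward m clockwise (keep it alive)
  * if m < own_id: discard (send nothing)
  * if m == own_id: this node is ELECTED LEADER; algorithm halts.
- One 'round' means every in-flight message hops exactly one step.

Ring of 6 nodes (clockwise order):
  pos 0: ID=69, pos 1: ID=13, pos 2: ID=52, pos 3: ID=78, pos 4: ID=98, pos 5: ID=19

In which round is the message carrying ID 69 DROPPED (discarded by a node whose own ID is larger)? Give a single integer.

Answer: 3

Derivation:
Round 1: pos1(id13) recv 69: fwd; pos2(id52) recv 13: drop; pos3(id78) recv 52: drop; pos4(id98) recv 78: drop; pos5(id19) recv 98: fwd; pos0(id69) recv 19: drop
Round 2: pos2(id52) recv 69: fwd; pos0(id69) recv 98: fwd
Round 3: pos3(id78) recv 69: drop; pos1(id13) recv 98: fwd
Round 4: pos2(id52) recv 98: fwd
Round 5: pos3(id78) recv 98: fwd
Round 6: pos4(id98) recv 98: ELECTED
Message ID 69 originates at pos 0; dropped at pos 3 in round 3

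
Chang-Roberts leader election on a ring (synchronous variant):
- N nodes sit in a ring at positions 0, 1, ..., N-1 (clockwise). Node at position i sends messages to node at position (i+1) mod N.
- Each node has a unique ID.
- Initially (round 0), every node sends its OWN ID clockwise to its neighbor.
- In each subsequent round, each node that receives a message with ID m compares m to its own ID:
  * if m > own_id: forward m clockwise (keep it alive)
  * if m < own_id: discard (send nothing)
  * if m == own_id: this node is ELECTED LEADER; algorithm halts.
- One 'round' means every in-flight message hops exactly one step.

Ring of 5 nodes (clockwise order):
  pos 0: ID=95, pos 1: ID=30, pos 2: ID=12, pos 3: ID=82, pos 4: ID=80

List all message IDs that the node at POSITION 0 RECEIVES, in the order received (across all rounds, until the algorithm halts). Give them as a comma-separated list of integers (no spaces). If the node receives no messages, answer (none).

Answer: 80,82,95

Derivation:
Round 1: pos1(id30) recv 95: fwd; pos2(id12) recv 30: fwd; pos3(id82) recv 12: drop; pos4(id80) recv 82: fwd; pos0(id95) recv 80: drop
Round 2: pos2(id12) recv 95: fwd; pos3(id82) recv 30: drop; pos0(id95) recv 82: drop
Round 3: pos3(id82) recv 95: fwd
Round 4: pos4(id80) recv 95: fwd
Round 5: pos0(id95) recv 95: ELECTED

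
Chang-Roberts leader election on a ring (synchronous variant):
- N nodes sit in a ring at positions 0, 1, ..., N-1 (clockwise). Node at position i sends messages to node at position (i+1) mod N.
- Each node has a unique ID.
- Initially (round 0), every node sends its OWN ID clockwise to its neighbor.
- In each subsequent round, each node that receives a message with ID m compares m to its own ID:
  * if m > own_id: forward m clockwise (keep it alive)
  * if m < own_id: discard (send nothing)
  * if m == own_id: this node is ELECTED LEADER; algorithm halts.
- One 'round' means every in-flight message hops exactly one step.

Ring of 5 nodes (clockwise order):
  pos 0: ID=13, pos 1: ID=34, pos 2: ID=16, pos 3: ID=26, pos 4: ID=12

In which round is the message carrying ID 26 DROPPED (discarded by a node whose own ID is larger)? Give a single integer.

Answer: 3

Derivation:
Round 1: pos1(id34) recv 13: drop; pos2(id16) recv 34: fwd; pos3(id26) recv 16: drop; pos4(id12) recv 26: fwd; pos0(id13) recv 12: drop
Round 2: pos3(id26) recv 34: fwd; pos0(id13) recv 26: fwd
Round 3: pos4(id12) recv 34: fwd; pos1(id34) recv 26: drop
Round 4: pos0(id13) recv 34: fwd
Round 5: pos1(id34) recv 34: ELECTED
Message ID 26 originates at pos 3; dropped at pos 1 in round 3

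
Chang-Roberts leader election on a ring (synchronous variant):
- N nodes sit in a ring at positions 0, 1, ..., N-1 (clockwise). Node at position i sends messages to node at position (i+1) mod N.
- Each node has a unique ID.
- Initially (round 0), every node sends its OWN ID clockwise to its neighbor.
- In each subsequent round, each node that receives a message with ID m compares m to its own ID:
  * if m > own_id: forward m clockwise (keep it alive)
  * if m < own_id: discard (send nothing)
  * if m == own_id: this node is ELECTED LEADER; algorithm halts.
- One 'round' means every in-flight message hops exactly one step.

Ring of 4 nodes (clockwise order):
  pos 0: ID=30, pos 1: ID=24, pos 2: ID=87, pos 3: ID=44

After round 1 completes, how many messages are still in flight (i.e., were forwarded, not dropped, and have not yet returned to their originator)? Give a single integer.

Answer: 3

Derivation:
Round 1: pos1(id24) recv 30: fwd; pos2(id87) recv 24: drop; pos3(id44) recv 87: fwd; pos0(id30) recv 44: fwd
After round 1: 3 messages still in flight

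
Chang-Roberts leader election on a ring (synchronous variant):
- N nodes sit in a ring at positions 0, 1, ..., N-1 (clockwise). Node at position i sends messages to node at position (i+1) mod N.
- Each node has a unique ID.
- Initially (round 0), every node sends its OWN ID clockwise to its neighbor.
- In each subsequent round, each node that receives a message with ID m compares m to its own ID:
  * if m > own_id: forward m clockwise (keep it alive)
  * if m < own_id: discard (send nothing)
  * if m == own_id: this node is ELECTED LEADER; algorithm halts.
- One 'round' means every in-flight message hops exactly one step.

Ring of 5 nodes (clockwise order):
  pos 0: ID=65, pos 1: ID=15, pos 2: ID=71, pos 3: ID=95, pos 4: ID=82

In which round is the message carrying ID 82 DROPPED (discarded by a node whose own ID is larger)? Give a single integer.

Answer: 4

Derivation:
Round 1: pos1(id15) recv 65: fwd; pos2(id71) recv 15: drop; pos3(id95) recv 71: drop; pos4(id82) recv 95: fwd; pos0(id65) recv 82: fwd
Round 2: pos2(id71) recv 65: drop; pos0(id65) recv 95: fwd; pos1(id15) recv 82: fwd
Round 3: pos1(id15) recv 95: fwd; pos2(id71) recv 82: fwd
Round 4: pos2(id71) recv 95: fwd; pos3(id95) recv 82: drop
Round 5: pos3(id95) recv 95: ELECTED
Message ID 82 originates at pos 4; dropped at pos 3 in round 4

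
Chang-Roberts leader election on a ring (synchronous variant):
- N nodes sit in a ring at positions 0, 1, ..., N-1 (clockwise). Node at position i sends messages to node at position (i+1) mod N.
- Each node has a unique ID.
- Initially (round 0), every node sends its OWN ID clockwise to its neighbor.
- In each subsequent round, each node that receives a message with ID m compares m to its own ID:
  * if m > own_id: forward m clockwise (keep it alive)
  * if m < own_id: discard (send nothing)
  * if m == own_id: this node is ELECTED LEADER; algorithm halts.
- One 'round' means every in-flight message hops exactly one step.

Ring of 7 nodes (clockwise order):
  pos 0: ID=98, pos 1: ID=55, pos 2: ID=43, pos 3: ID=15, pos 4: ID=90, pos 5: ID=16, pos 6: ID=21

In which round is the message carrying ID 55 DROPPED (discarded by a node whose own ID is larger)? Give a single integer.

Answer: 3

Derivation:
Round 1: pos1(id55) recv 98: fwd; pos2(id43) recv 55: fwd; pos3(id15) recv 43: fwd; pos4(id90) recv 15: drop; pos5(id16) recv 90: fwd; pos6(id21) recv 16: drop; pos0(id98) recv 21: drop
Round 2: pos2(id43) recv 98: fwd; pos3(id15) recv 55: fwd; pos4(id90) recv 43: drop; pos6(id21) recv 90: fwd
Round 3: pos3(id15) recv 98: fwd; pos4(id90) recv 55: drop; pos0(id98) recv 90: drop
Round 4: pos4(id90) recv 98: fwd
Round 5: pos5(id16) recv 98: fwd
Round 6: pos6(id21) recv 98: fwd
Round 7: pos0(id98) recv 98: ELECTED
Message ID 55 originates at pos 1; dropped at pos 4 in round 3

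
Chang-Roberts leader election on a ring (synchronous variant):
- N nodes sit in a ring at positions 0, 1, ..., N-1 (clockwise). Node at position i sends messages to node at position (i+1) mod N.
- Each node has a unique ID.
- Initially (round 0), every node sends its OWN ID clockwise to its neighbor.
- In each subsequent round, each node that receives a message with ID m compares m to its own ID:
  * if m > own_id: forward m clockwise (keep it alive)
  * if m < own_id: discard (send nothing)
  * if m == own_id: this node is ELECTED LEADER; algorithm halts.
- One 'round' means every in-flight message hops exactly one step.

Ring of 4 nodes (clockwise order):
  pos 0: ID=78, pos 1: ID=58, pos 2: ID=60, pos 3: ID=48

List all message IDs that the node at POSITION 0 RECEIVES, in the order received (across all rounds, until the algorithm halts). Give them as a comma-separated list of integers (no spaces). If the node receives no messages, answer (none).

Round 1: pos1(id58) recv 78: fwd; pos2(id60) recv 58: drop; pos3(id48) recv 60: fwd; pos0(id78) recv 48: drop
Round 2: pos2(id60) recv 78: fwd; pos0(id78) recv 60: drop
Round 3: pos3(id48) recv 78: fwd
Round 4: pos0(id78) recv 78: ELECTED

Answer: 48,60,78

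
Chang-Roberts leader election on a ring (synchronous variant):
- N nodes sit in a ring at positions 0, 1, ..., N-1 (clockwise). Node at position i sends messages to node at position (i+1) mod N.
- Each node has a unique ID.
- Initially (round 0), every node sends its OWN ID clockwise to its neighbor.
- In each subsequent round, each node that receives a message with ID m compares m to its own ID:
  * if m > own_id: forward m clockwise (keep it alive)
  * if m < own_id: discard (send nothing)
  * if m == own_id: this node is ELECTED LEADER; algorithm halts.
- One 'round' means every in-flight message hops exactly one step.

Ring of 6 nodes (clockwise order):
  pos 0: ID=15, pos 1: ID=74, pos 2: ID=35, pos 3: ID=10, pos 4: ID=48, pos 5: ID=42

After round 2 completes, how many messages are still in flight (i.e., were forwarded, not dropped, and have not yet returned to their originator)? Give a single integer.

Round 1: pos1(id74) recv 15: drop; pos2(id35) recv 74: fwd; pos3(id10) recv 35: fwd; pos4(id48) recv 10: drop; pos5(id42) recv 48: fwd; pos0(id15) recv 42: fwd
Round 2: pos3(id10) recv 74: fwd; pos4(id48) recv 35: drop; pos0(id15) recv 48: fwd; pos1(id74) recv 42: drop
After round 2: 2 messages still in flight

Answer: 2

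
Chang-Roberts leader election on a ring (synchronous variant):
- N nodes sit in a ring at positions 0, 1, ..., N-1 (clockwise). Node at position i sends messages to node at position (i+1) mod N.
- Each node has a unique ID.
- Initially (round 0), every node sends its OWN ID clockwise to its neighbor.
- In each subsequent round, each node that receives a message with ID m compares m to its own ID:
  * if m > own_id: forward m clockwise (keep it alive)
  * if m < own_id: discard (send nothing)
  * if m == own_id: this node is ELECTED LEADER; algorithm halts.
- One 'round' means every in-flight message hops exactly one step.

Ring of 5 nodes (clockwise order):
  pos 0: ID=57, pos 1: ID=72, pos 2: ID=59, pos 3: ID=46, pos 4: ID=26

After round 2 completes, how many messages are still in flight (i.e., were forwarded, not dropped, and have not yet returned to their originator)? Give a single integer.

Answer: 2

Derivation:
Round 1: pos1(id72) recv 57: drop; pos2(id59) recv 72: fwd; pos3(id46) recv 59: fwd; pos4(id26) recv 46: fwd; pos0(id57) recv 26: drop
Round 2: pos3(id46) recv 72: fwd; pos4(id26) recv 59: fwd; pos0(id57) recv 46: drop
After round 2: 2 messages still in flight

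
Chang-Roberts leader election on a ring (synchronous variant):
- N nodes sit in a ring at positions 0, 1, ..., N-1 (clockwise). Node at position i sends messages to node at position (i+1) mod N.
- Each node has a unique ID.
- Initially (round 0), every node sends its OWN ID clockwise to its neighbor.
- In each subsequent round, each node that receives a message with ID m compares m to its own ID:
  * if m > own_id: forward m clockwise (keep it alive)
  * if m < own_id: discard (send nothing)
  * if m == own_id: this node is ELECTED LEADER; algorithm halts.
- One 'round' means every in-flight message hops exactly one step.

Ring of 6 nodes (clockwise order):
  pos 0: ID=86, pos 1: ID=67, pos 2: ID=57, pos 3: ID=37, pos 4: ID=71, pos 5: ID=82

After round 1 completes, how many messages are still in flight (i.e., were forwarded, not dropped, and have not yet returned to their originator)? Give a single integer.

Round 1: pos1(id67) recv 86: fwd; pos2(id57) recv 67: fwd; pos3(id37) recv 57: fwd; pos4(id71) recv 37: drop; pos5(id82) recv 71: drop; pos0(id86) recv 82: drop
After round 1: 3 messages still in flight

Answer: 3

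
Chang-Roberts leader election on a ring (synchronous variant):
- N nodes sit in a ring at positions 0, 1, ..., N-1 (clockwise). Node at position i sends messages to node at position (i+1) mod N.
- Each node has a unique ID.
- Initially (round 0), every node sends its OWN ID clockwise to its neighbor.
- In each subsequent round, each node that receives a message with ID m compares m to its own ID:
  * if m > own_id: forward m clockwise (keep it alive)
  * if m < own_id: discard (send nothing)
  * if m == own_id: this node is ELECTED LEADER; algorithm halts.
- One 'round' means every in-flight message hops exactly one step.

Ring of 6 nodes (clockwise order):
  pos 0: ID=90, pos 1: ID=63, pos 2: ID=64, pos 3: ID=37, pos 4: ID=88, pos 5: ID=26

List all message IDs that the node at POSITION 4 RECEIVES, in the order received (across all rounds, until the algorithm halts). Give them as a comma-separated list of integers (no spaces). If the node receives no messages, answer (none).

Round 1: pos1(id63) recv 90: fwd; pos2(id64) recv 63: drop; pos3(id37) recv 64: fwd; pos4(id88) recv 37: drop; pos5(id26) recv 88: fwd; pos0(id90) recv 26: drop
Round 2: pos2(id64) recv 90: fwd; pos4(id88) recv 64: drop; pos0(id90) recv 88: drop
Round 3: pos3(id37) recv 90: fwd
Round 4: pos4(id88) recv 90: fwd
Round 5: pos5(id26) recv 90: fwd
Round 6: pos0(id90) recv 90: ELECTED

Answer: 37,64,90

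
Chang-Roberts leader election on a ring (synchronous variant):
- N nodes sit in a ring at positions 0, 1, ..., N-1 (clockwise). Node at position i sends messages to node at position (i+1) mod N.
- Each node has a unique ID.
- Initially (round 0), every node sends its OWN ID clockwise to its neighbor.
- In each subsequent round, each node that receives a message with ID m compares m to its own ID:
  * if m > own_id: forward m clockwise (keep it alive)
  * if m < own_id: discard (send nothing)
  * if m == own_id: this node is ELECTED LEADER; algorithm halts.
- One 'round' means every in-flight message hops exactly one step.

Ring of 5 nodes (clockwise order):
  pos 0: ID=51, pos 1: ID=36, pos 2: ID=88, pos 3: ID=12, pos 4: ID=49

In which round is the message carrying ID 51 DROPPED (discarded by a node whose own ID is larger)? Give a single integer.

Answer: 2

Derivation:
Round 1: pos1(id36) recv 51: fwd; pos2(id88) recv 36: drop; pos3(id12) recv 88: fwd; pos4(id49) recv 12: drop; pos0(id51) recv 49: drop
Round 2: pos2(id88) recv 51: drop; pos4(id49) recv 88: fwd
Round 3: pos0(id51) recv 88: fwd
Round 4: pos1(id36) recv 88: fwd
Round 5: pos2(id88) recv 88: ELECTED
Message ID 51 originates at pos 0; dropped at pos 2 in round 2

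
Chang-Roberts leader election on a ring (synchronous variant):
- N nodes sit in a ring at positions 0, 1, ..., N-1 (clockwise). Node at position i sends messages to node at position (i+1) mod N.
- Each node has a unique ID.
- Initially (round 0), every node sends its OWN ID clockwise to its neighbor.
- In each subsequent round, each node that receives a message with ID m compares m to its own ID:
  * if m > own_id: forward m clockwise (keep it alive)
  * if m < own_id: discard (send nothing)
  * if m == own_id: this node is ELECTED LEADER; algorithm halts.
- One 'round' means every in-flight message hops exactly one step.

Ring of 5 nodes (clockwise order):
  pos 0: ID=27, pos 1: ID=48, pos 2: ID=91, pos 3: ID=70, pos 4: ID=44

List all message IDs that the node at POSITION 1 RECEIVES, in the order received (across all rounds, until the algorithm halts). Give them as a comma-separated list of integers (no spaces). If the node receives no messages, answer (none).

Round 1: pos1(id48) recv 27: drop; pos2(id91) recv 48: drop; pos3(id70) recv 91: fwd; pos4(id44) recv 70: fwd; pos0(id27) recv 44: fwd
Round 2: pos4(id44) recv 91: fwd; pos0(id27) recv 70: fwd; pos1(id48) recv 44: drop
Round 3: pos0(id27) recv 91: fwd; pos1(id48) recv 70: fwd
Round 4: pos1(id48) recv 91: fwd; pos2(id91) recv 70: drop
Round 5: pos2(id91) recv 91: ELECTED

Answer: 27,44,70,91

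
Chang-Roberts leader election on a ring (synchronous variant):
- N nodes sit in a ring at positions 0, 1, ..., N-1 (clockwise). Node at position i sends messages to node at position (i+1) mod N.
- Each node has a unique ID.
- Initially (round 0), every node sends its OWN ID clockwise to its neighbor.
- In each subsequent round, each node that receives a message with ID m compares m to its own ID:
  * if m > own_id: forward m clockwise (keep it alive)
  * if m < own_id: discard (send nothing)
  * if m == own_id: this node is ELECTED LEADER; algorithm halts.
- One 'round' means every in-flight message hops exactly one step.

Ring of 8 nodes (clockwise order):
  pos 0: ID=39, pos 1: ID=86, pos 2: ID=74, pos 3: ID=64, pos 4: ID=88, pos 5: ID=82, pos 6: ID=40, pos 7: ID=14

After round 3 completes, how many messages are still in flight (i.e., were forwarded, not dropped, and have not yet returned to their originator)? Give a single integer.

Answer: 2

Derivation:
Round 1: pos1(id86) recv 39: drop; pos2(id74) recv 86: fwd; pos3(id64) recv 74: fwd; pos4(id88) recv 64: drop; pos5(id82) recv 88: fwd; pos6(id40) recv 82: fwd; pos7(id14) recv 40: fwd; pos0(id39) recv 14: drop
Round 2: pos3(id64) recv 86: fwd; pos4(id88) recv 74: drop; pos6(id40) recv 88: fwd; pos7(id14) recv 82: fwd; pos0(id39) recv 40: fwd
Round 3: pos4(id88) recv 86: drop; pos7(id14) recv 88: fwd; pos0(id39) recv 82: fwd; pos1(id86) recv 40: drop
After round 3: 2 messages still in flight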